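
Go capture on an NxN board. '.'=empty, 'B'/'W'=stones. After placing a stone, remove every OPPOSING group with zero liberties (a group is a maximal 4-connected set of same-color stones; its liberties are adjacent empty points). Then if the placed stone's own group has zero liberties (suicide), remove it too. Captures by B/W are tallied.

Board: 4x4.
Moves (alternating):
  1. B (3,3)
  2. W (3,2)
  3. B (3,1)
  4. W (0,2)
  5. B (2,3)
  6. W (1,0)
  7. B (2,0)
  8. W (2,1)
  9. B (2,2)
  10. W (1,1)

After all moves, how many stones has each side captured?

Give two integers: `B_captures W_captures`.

Move 1: B@(3,3) -> caps B=0 W=0
Move 2: W@(3,2) -> caps B=0 W=0
Move 3: B@(3,1) -> caps B=0 W=0
Move 4: W@(0,2) -> caps B=0 W=0
Move 5: B@(2,3) -> caps B=0 W=0
Move 6: W@(1,0) -> caps B=0 W=0
Move 7: B@(2,0) -> caps B=0 W=0
Move 8: W@(2,1) -> caps B=0 W=0
Move 9: B@(2,2) -> caps B=1 W=0
Move 10: W@(1,1) -> caps B=1 W=0

Answer: 1 0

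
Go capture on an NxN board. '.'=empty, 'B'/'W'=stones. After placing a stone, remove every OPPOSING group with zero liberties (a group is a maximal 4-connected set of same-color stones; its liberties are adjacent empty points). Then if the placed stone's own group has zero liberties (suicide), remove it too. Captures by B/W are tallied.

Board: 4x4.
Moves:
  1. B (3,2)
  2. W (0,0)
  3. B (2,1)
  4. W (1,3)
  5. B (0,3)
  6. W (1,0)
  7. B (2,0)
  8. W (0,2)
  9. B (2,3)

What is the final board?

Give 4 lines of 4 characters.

Answer: W.W.
W..W
BB.B
..B.

Derivation:
Move 1: B@(3,2) -> caps B=0 W=0
Move 2: W@(0,0) -> caps B=0 W=0
Move 3: B@(2,1) -> caps B=0 W=0
Move 4: W@(1,3) -> caps B=0 W=0
Move 5: B@(0,3) -> caps B=0 W=0
Move 6: W@(1,0) -> caps B=0 W=0
Move 7: B@(2,0) -> caps B=0 W=0
Move 8: W@(0,2) -> caps B=0 W=1
Move 9: B@(2,3) -> caps B=0 W=1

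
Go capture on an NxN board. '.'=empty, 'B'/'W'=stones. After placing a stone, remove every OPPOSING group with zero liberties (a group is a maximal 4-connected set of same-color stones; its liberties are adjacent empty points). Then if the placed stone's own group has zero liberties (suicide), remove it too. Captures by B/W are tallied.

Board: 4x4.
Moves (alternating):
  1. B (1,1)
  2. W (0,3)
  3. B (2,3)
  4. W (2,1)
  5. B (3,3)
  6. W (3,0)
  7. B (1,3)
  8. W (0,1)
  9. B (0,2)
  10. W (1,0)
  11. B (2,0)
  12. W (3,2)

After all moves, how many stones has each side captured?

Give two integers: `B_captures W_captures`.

Answer: 1 0

Derivation:
Move 1: B@(1,1) -> caps B=0 W=0
Move 2: W@(0,3) -> caps B=0 W=0
Move 3: B@(2,3) -> caps B=0 W=0
Move 4: W@(2,1) -> caps B=0 W=0
Move 5: B@(3,3) -> caps B=0 W=0
Move 6: W@(3,0) -> caps B=0 W=0
Move 7: B@(1,3) -> caps B=0 W=0
Move 8: W@(0,1) -> caps B=0 W=0
Move 9: B@(0,2) -> caps B=1 W=0
Move 10: W@(1,0) -> caps B=1 W=0
Move 11: B@(2,0) -> caps B=1 W=0
Move 12: W@(3,2) -> caps B=1 W=0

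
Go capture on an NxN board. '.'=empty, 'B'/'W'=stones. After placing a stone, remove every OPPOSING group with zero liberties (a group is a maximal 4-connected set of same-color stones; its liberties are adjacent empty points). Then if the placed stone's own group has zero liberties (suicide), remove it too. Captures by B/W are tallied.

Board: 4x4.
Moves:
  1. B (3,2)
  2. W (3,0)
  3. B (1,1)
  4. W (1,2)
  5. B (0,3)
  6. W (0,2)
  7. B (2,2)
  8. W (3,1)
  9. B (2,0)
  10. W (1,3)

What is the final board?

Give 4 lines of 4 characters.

Move 1: B@(3,2) -> caps B=0 W=0
Move 2: W@(3,0) -> caps B=0 W=0
Move 3: B@(1,1) -> caps B=0 W=0
Move 4: W@(1,2) -> caps B=0 W=0
Move 5: B@(0,3) -> caps B=0 W=0
Move 6: W@(0,2) -> caps B=0 W=0
Move 7: B@(2,2) -> caps B=0 W=0
Move 8: W@(3,1) -> caps B=0 W=0
Move 9: B@(2,0) -> caps B=0 W=0
Move 10: W@(1,3) -> caps B=0 W=1

Answer: ..W.
.BWW
B.B.
WWB.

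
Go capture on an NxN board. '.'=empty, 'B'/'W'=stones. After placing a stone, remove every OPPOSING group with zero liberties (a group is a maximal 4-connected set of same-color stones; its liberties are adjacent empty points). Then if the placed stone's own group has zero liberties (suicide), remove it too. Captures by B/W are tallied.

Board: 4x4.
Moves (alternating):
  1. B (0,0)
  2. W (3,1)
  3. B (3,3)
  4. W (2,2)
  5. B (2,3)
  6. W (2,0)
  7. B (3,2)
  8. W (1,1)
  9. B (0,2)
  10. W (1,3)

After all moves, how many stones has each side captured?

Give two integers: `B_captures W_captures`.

Move 1: B@(0,0) -> caps B=0 W=0
Move 2: W@(3,1) -> caps B=0 W=0
Move 3: B@(3,3) -> caps B=0 W=0
Move 4: W@(2,2) -> caps B=0 W=0
Move 5: B@(2,3) -> caps B=0 W=0
Move 6: W@(2,0) -> caps B=0 W=0
Move 7: B@(3,2) -> caps B=0 W=0
Move 8: W@(1,1) -> caps B=0 W=0
Move 9: B@(0,2) -> caps B=0 W=0
Move 10: W@(1,3) -> caps B=0 W=3

Answer: 0 3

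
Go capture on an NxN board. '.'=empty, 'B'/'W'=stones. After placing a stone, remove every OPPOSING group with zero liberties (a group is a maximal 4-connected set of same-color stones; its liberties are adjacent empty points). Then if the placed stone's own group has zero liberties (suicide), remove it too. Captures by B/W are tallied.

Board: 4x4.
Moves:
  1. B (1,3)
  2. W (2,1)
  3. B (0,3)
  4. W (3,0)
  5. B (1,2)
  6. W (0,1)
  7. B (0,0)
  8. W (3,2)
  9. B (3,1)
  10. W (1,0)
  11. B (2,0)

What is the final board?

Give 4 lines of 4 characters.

Move 1: B@(1,3) -> caps B=0 W=0
Move 2: W@(2,1) -> caps B=0 W=0
Move 3: B@(0,3) -> caps B=0 W=0
Move 4: W@(3,0) -> caps B=0 W=0
Move 5: B@(1,2) -> caps B=0 W=0
Move 6: W@(0,1) -> caps B=0 W=0
Move 7: B@(0,0) -> caps B=0 W=0
Move 8: W@(3,2) -> caps B=0 W=0
Move 9: B@(3,1) -> caps B=0 W=0
Move 10: W@(1,0) -> caps B=0 W=1
Move 11: B@(2,0) -> caps B=0 W=1

Answer: .W.B
W.BB
.W..
W.W.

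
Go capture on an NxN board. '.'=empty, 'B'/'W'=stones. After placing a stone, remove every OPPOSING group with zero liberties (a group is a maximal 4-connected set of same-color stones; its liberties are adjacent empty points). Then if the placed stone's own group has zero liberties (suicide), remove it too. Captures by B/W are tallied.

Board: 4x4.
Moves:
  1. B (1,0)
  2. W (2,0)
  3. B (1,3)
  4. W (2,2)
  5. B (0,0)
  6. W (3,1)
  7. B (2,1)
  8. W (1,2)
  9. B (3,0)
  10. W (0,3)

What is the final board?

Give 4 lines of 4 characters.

Answer: B..W
B.WB
.BW.
BW..

Derivation:
Move 1: B@(1,0) -> caps B=0 W=0
Move 2: W@(2,0) -> caps B=0 W=0
Move 3: B@(1,3) -> caps B=0 W=0
Move 4: W@(2,2) -> caps B=0 W=0
Move 5: B@(0,0) -> caps B=0 W=0
Move 6: W@(3,1) -> caps B=0 W=0
Move 7: B@(2,1) -> caps B=0 W=0
Move 8: W@(1,2) -> caps B=0 W=0
Move 9: B@(3,0) -> caps B=1 W=0
Move 10: W@(0,3) -> caps B=1 W=0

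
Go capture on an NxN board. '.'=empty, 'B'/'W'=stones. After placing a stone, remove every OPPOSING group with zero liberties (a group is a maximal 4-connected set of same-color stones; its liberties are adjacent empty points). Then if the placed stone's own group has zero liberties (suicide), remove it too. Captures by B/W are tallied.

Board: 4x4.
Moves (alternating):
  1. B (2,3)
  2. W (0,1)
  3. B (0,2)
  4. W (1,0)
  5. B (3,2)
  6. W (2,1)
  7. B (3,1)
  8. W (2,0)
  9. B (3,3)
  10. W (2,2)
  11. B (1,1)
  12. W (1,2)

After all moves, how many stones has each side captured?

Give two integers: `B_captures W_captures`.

Move 1: B@(2,3) -> caps B=0 W=0
Move 2: W@(0,1) -> caps B=0 W=0
Move 3: B@(0,2) -> caps B=0 W=0
Move 4: W@(1,0) -> caps B=0 W=0
Move 5: B@(3,2) -> caps B=0 W=0
Move 6: W@(2,1) -> caps B=0 W=0
Move 7: B@(3,1) -> caps B=0 W=0
Move 8: W@(2,0) -> caps B=0 W=0
Move 9: B@(3,3) -> caps B=0 W=0
Move 10: W@(2,2) -> caps B=0 W=0
Move 11: B@(1,1) -> caps B=0 W=0
Move 12: W@(1,2) -> caps B=0 W=1

Answer: 0 1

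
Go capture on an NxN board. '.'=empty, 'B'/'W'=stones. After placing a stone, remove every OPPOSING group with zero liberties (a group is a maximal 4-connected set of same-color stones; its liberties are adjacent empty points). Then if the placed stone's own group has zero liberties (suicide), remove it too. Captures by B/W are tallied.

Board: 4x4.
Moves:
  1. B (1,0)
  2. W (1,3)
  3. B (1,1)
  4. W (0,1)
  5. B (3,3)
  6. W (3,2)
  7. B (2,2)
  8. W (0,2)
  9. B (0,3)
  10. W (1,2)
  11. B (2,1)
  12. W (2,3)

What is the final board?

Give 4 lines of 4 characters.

Answer: .WW.
BBWW
.BBW
..W.

Derivation:
Move 1: B@(1,0) -> caps B=0 W=0
Move 2: W@(1,3) -> caps B=0 W=0
Move 3: B@(1,1) -> caps B=0 W=0
Move 4: W@(0,1) -> caps B=0 W=0
Move 5: B@(3,3) -> caps B=0 W=0
Move 6: W@(3,2) -> caps B=0 W=0
Move 7: B@(2,2) -> caps B=0 W=0
Move 8: W@(0,2) -> caps B=0 W=0
Move 9: B@(0,3) -> caps B=0 W=0
Move 10: W@(1,2) -> caps B=0 W=0
Move 11: B@(2,1) -> caps B=0 W=0
Move 12: W@(2,3) -> caps B=0 W=1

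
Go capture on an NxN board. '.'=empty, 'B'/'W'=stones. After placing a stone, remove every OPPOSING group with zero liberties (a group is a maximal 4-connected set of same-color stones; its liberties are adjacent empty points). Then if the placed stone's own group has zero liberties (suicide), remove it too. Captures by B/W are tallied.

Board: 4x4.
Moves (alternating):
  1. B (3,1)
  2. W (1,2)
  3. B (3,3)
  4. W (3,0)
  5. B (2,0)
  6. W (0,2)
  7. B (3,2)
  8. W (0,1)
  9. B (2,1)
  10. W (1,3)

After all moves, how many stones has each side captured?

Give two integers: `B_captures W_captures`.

Answer: 1 0

Derivation:
Move 1: B@(3,1) -> caps B=0 W=0
Move 2: W@(1,2) -> caps B=0 W=0
Move 3: B@(3,3) -> caps B=0 W=0
Move 4: W@(3,0) -> caps B=0 W=0
Move 5: B@(2,0) -> caps B=1 W=0
Move 6: W@(0,2) -> caps B=1 W=0
Move 7: B@(3,2) -> caps B=1 W=0
Move 8: W@(0,1) -> caps B=1 W=0
Move 9: B@(2,1) -> caps B=1 W=0
Move 10: W@(1,3) -> caps B=1 W=0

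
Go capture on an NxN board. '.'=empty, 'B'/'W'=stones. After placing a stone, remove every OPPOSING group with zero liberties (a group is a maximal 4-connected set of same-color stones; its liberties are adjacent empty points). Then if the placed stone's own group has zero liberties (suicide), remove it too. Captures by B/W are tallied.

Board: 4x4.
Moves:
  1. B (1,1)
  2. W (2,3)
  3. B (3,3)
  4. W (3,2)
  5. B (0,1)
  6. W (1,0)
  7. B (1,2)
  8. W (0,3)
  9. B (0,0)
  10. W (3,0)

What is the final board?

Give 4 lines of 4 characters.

Move 1: B@(1,1) -> caps B=0 W=0
Move 2: W@(2,3) -> caps B=0 W=0
Move 3: B@(3,3) -> caps B=0 W=0
Move 4: W@(3,2) -> caps B=0 W=1
Move 5: B@(0,1) -> caps B=0 W=1
Move 6: W@(1,0) -> caps B=0 W=1
Move 7: B@(1,2) -> caps B=0 W=1
Move 8: W@(0,3) -> caps B=0 W=1
Move 9: B@(0,0) -> caps B=0 W=1
Move 10: W@(3,0) -> caps B=0 W=1

Answer: BB.W
WBB.
...W
W.W.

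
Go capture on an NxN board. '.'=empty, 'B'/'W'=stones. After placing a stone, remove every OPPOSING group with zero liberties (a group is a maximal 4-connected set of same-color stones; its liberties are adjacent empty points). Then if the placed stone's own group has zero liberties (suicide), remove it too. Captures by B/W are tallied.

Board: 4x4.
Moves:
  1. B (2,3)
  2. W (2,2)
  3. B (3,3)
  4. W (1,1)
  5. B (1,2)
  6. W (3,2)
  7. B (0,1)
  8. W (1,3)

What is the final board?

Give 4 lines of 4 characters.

Answer: .B..
.WBW
..W.
..W.

Derivation:
Move 1: B@(2,3) -> caps B=0 W=0
Move 2: W@(2,2) -> caps B=0 W=0
Move 3: B@(3,3) -> caps B=0 W=0
Move 4: W@(1,1) -> caps B=0 W=0
Move 5: B@(1,2) -> caps B=0 W=0
Move 6: W@(3,2) -> caps B=0 W=0
Move 7: B@(0,1) -> caps B=0 W=0
Move 8: W@(1,3) -> caps B=0 W=2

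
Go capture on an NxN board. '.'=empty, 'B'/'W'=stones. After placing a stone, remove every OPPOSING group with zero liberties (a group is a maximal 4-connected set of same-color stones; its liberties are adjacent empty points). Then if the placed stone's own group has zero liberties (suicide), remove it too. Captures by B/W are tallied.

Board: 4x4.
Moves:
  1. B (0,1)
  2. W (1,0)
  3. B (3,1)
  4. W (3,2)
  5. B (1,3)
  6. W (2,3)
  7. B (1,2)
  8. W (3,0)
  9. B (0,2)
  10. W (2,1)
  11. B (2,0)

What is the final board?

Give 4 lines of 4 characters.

Move 1: B@(0,1) -> caps B=0 W=0
Move 2: W@(1,0) -> caps B=0 W=0
Move 3: B@(3,1) -> caps B=0 W=0
Move 4: W@(3,2) -> caps B=0 W=0
Move 5: B@(1,3) -> caps B=0 W=0
Move 6: W@(2,3) -> caps B=0 W=0
Move 7: B@(1,2) -> caps B=0 W=0
Move 8: W@(3,0) -> caps B=0 W=0
Move 9: B@(0,2) -> caps B=0 W=0
Move 10: W@(2,1) -> caps B=0 W=1
Move 11: B@(2,0) -> caps B=0 W=1

Answer: .BB.
W.BB
.W.W
W.W.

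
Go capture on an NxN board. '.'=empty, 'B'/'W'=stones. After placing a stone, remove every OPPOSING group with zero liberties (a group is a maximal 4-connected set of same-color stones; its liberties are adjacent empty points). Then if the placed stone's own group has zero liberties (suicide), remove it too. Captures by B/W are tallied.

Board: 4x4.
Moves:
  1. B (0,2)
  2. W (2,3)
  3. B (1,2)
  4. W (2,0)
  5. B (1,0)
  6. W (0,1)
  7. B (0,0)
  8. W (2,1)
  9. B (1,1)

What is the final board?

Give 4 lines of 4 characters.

Answer: B.B.
BBB.
WW.W
....

Derivation:
Move 1: B@(0,2) -> caps B=0 W=0
Move 2: W@(2,3) -> caps B=0 W=0
Move 3: B@(1,2) -> caps B=0 W=0
Move 4: W@(2,0) -> caps B=0 W=0
Move 5: B@(1,0) -> caps B=0 W=0
Move 6: W@(0,1) -> caps B=0 W=0
Move 7: B@(0,0) -> caps B=0 W=0
Move 8: W@(2,1) -> caps B=0 W=0
Move 9: B@(1,1) -> caps B=1 W=0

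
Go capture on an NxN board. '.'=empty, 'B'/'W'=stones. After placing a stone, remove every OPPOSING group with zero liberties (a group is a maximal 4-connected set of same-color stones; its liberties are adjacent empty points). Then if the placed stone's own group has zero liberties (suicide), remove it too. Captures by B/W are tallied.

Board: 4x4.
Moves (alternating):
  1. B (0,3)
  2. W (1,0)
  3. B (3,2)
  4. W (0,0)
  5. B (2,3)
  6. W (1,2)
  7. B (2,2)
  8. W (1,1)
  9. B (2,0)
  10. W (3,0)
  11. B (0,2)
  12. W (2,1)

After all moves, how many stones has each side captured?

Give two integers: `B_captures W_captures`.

Move 1: B@(0,3) -> caps B=0 W=0
Move 2: W@(1,0) -> caps B=0 W=0
Move 3: B@(3,2) -> caps B=0 W=0
Move 4: W@(0,0) -> caps B=0 W=0
Move 5: B@(2,3) -> caps B=0 W=0
Move 6: W@(1,2) -> caps B=0 W=0
Move 7: B@(2,2) -> caps B=0 W=0
Move 8: W@(1,1) -> caps B=0 W=0
Move 9: B@(2,0) -> caps B=0 W=0
Move 10: W@(3,0) -> caps B=0 W=0
Move 11: B@(0,2) -> caps B=0 W=0
Move 12: W@(2,1) -> caps B=0 W=1

Answer: 0 1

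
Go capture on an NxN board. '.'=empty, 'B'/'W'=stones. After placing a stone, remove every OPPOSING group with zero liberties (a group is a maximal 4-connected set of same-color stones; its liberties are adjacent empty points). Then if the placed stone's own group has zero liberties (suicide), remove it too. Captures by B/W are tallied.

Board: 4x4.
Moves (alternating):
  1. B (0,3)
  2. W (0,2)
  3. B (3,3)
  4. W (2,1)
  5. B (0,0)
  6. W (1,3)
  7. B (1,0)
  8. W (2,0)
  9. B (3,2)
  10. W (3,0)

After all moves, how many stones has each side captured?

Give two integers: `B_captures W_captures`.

Answer: 0 1

Derivation:
Move 1: B@(0,3) -> caps B=0 W=0
Move 2: W@(0,2) -> caps B=0 W=0
Move 3: B@(3,3) -> caps B=0 W=0
Move 4: W@(2,1) -> caps B=0 W=0
Move 5: B@(0,0) -> caps B=0 W=0
Move 6: W@(1,3) -> caps B=0 W=1
Move 7: B@(1,0) -> caps B=0 W=1
Move 8: W@(2,0) -> caps B=0 W=1
Move 9: B@(3,2) -> caps B=0 W=1
Move 10: W@(3,0) -> caps B=0 W=1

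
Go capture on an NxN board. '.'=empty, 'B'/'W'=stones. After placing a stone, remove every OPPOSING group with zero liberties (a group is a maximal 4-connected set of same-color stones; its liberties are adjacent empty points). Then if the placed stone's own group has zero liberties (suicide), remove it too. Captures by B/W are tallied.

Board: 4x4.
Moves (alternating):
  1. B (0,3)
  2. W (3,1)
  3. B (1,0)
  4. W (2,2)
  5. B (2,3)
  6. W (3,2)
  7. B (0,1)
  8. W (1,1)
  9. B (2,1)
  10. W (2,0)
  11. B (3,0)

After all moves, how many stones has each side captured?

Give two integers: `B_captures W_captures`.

Answer: 0 1

Derivation:
Move 1: B@(0,3) -> caps B=0 W=0
Move 2: W@(3,1) -> caps B=0 W=0
Move 3: B@(1,0) -> caps B=0 W=0
Move 4: W@(2,2) -> caps B=0 W=0
Move 5: B@(2,3) -> caps B=0 W=0
Move 6: W@(3,2) -> caps B=0 W=0
Move 7: B@(0,1) -> caps B=0 W=0
Move 8: W@(1,1) -> caps B=0 W=0
Move 9: B@(2,1) -> caps B=0 W=0
Move 10: W@(2,0) -> caps B=0 W=1
Move 11: B@(3,0) -> caps B=0 W=1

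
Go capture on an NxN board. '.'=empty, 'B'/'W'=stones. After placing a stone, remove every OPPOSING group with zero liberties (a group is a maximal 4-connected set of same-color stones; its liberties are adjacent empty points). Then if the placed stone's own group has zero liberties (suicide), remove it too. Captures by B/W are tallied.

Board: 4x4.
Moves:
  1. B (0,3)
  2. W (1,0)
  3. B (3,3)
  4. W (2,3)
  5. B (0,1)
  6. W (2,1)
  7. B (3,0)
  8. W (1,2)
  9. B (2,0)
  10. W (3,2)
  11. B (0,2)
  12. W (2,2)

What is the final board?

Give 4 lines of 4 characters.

Move 1: B@(0,3) -> caps B=0 W=0
Move 2: W@(1,0) -> caps B=0 W=0
Move 3: B@(3,3) -> caps B=0 W=0
Move 4: W@(2,3) -> caps B=0 W=0
Move 5: B@(0,1) -> caps B=0 W=0
Move 6: W@(2,1) -> caps B=0 W=0
Move 7: B@(3,0) -> caps B=0 W=0
Move 8: W@(1,2) -> caps B=0 W=0
Move 9: B@(2,0) -> caps B=0 W=0
Move 10: W@(3,2) -> caps B=0 W=1
Move 11: B@(0,2) -> caps B=0 W=1
Move 12: W@(2,2) -> caps B=0 W=1

Answer: .BBB
W.W.
BWWW
B.W.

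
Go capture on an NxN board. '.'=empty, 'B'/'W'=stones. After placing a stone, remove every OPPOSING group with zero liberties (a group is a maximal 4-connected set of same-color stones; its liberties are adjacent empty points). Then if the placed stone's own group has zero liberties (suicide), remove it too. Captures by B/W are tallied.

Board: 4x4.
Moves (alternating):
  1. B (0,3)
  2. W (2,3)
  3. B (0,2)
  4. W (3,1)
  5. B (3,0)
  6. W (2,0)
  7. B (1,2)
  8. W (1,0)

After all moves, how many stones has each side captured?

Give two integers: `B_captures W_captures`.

Move 1: B@(0,3) -> caps B=0 W=0
Move 2: W@(2,3) -> caps B=0 W=0
Move 3: B@(0,2) -> caps B=0 W=0
Move 4: W@(3,1) -> caps B=0 W=0
Move 5: B@(3,0) -> caps B=0 W=0
Move 6: W@(2,0) -> caps B=0 W=1
Move 7: B@(1,2) -> caps B=0 W=1
Move 8: W@(1,0) -> caps B=0 W=1

Answer: 0 1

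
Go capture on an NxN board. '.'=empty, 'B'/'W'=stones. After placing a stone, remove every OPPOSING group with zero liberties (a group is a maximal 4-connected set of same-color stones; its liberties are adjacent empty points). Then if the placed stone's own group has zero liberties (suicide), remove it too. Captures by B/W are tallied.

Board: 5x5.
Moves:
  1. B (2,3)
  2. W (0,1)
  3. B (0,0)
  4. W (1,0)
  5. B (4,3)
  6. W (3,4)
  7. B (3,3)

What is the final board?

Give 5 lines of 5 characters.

Move 1: B@(2,3) -> caps B=0 W=0
Move 2: W@(0,1) -> caps B=0 W=0
Move 3: B@(0,0) -> caps B=0 W=0
Move 4: W@(1,0) -> caps B=0 W=1
Move 5: B@(4,3) -> caps B=0 W=1
Move 6: W@(3,4) -> caps B=0 W=1
Move 7: B@(3,3) -> caps B=0 W=1

Answer: .W...
W....
...B.
...BW
...B.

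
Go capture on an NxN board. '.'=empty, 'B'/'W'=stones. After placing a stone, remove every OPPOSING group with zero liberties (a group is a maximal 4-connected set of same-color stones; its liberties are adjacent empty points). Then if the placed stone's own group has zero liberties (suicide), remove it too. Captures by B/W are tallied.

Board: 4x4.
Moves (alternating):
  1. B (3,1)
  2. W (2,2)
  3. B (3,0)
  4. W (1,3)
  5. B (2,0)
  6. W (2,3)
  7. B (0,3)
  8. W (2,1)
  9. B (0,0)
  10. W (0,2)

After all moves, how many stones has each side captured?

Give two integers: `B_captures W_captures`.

Move 1: B@(3,1) -> caps B=0 W=0
Move 2: W@(2,2) -> caps B=0 W=0
Move 3: B@(3,0) -> caps B=0 W=0
Move 4: W@(1,3) -> caps B=0 W=0
Move 5: B@(2,0) -> caps B=0 W=0
Move 6: W@(2,3) -> caps B=0 W=0
Move 7: B@(0,3) -> caps B=0 W=0
Move 8: W@(2,1) -> caps B=0 W=0
Move 9: B@(0,0) -> caps B=0 W=0
Move 10: W@(0,2) -> caps B=0 W=1

Answer: 0 1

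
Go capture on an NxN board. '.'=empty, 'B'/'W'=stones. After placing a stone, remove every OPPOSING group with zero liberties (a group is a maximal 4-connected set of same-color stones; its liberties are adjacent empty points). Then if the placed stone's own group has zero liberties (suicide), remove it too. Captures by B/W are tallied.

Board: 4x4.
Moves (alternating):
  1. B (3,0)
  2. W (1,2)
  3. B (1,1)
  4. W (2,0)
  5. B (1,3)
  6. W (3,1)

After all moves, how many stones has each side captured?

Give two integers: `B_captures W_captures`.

Answer: 0 1

Derivation:
Move 1: B@(3,0) -> caps B=0 W=0
Move 2: W@(1,2) -> caps B=0 W=0
Move 3: B@(1,1) -> caps B=0 W=0
Move 4: W@(2,0) -> caps B=0 W=0
Move 5: B@(1,3) -> caps B=0 W=0
Move 6: W@(3,1) -> caps B=0 W=1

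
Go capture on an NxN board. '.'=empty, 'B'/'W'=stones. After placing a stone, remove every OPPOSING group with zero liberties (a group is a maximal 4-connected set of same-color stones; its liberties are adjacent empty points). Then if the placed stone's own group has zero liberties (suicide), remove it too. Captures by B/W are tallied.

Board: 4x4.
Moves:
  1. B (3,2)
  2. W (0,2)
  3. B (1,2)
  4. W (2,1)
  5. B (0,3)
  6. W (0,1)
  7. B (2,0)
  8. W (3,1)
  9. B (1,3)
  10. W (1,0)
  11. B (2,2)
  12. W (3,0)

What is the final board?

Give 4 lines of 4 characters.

Move 1: B@(3,2) -> caps B=0 W=0
Move 2: W@(0,2) -> caps B=0 W=0
Move 3: B@(1,2) -> caps B=0 W=0
Move 4: W@(2,1) -> caps B=0 W=0
Move 5: B@(0,3) -> caps B=0 W=0
Move 6: W@(0,1) -> caps B=0 W=0
Move 7: B@(2,0) -> caps B=0 W=0
Move 8: W@(3,1) -> caps B=0 W=0
Move 9: B@(1,3) -> caps B=0 W=0
Move 10: W@(1,0) -> caps B=0 W=0
Move 11: B@(2,2) -> caps B=0 W=0
Move 12: W@(3,0) -> caps B=0 W=1

Answer: .WWB
W.BB
.WB.
WWB.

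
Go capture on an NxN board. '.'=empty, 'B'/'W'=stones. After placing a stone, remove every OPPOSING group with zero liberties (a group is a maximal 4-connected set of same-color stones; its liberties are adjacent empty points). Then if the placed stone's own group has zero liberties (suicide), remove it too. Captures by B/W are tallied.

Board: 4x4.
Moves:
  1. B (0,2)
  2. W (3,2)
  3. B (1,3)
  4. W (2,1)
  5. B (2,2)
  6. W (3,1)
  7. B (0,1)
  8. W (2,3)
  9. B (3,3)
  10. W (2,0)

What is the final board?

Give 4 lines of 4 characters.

Move 1: B@(0,2) -> caps B=0 W=0
Move 2: W@(3,2) -> caps B=0 W=0
Move 3: B@(1,3) -> caps B=0 W=0
Move 4: W@(2,1) -> caps B=0 W=0
Move 5: B@(2,2) -> caps B=0 W=0
Move 6: W@(3,1) -> caps B=0 W=0
Move 7: B@(0,1) -> caps B=0 W=0
Move 8: W@(2,3) -> caps B=0 W=0
Move 9: B@(3,3) -> caps B=1 W=0
Move 10: W@(2,0) -> caps B=1 W=0

Answer: .BB.
...B
WWB.
.WWB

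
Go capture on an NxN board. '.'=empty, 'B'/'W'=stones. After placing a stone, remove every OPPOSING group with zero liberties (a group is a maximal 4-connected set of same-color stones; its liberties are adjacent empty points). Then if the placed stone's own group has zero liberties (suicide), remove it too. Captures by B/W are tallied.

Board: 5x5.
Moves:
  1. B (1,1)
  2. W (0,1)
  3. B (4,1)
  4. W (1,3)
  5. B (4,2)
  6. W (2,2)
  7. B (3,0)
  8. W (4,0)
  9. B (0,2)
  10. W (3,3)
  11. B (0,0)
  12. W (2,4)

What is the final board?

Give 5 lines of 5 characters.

Move 1: B@(1,1) -> caps B=0 W=0
Move 2: W@(0,1) -> caps B=0 W=0
Move 3: B@(4,1) -> caps B=0 W=0
Move 4: W@(1,3) -> caps B=0 W=0
Move 5: B@(4,2) -> caps B=0 W=0
Move 6: W@(2,2) -> caps B=0 W=0
Move 7: B@(3,0) -> caps B=0 W=0
Move 8: W@(4,0) -> caps B=0 W=0
Move 9: B@(0,2) -> caps B=0 W=0
Move 10: W@(3,3) -> caps B=0 W=0
Move 11: B@(0,0) -> caps B=1 W=0
Move 12: W@(2,4) -> caps B=1 W=0

Answer: B.B..
.B.W.
..W.W
B..W.
.BB..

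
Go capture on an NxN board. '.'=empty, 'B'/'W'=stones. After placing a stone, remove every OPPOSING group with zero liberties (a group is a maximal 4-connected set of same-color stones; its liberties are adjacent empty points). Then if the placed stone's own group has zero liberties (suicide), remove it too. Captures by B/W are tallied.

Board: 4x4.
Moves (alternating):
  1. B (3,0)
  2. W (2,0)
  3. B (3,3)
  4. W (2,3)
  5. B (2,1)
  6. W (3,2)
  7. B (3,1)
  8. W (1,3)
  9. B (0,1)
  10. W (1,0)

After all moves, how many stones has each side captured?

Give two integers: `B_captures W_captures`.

Move 1: B@(3,0) -> caps B=0 W=0
Move 2: W@(2,0) -> caps B=0 W=0
Move 3: B@(3,3) -> caps B=0 W=0
Move 4: W@(2,3) -> caps B=0 W=0
Move 5: B@(2,1) -> caps B=0 W=0
Move 6: W@(3,2) -> caps B=0 W=1
Move 7: B@(3,1) -> caps B=0 W=1
Move 8: W@(1,3) -> caps B=0 W=1
Move 9: B@(0,1) -> caps B=0 W=1
Move 10: W@(1,0) -> caps B=0 W=1

Answer: 0 1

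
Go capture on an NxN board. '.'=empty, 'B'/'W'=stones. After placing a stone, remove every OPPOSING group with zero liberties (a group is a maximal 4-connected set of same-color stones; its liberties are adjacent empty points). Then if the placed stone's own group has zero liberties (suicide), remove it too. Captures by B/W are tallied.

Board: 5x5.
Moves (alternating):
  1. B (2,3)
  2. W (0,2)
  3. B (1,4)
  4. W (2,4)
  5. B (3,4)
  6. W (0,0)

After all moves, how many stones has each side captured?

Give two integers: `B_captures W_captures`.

Answer: 1 0

Derivation:
Move 1: B@(2,3) -> caps B=0 W=0
Move 2: W@(0,2) -> caps B=0 W=0
Move 3: B@(1,4) -> caps B=0 W=0
Move 4: W@(2,4) -> caps B=0 W=0
Move 5: B@(3,4) -> caps B=1 W=0
Move 6: W@(0,0) -> caps B=1 W=0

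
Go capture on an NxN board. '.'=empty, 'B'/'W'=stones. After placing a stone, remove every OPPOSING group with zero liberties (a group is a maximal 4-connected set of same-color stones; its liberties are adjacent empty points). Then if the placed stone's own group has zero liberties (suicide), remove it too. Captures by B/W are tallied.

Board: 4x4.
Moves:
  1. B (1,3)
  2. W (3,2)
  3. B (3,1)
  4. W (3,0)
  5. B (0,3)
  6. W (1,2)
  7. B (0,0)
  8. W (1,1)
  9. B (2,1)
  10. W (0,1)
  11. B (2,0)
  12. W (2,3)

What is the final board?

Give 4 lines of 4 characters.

Move 1: B@(1,3) -> caps B=0 W=0
Move 2: W@(3,2) -> caps B=0 W=0
Move 3: B@(3,1) -> caps B=0 W=0
Move 4: W@(3,0) -> caps B=0 W=0
Move 5: B@(0,3) -> caps B=0 W=0
Move 6: W@(1,2) -> caps B=0 W=0
Move 7: B@(0,0) -> caps B=0 W=0
Move 8: W@(1,1) -> caps B=0 W=0
Move 9: B@(2,1) -> caps B=0 W=0
Move 10: W@(0,1) -> caps B=0 W=0
Move 11: B@(2,0) -> caps B=1 W=0
Move 12: W@(2,3) -> caps B=1 W=0

Answer: BW.B
.WWB
BB.W
.BW.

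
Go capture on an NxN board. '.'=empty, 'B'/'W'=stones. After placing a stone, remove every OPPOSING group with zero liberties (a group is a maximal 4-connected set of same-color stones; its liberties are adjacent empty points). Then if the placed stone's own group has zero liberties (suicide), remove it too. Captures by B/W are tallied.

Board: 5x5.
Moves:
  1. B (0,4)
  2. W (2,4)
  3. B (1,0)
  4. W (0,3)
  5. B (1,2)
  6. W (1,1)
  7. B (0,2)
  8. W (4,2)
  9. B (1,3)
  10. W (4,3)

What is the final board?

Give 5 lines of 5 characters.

Answer: ..B.B
BWBB.
....W
.....
..WW.

Derivation:
Move 1: B@(0,4) -> caps B=0 W=0
Move 2: W@(2,4) -> caps B=0 W=0
Move 3: B@(1,0) -> caps B=0 W=0
Move 4: W@(0,3) -> caps B=0 W=0
Move 5: B@(1,2) -> caps B=0 W=0
Move 6: W@(1,1) -> caps B=0 W=0
Move 7: B@(0,2) -> caps B=0 W=0
Move 8: W@(4,2) -> caps B=0 W=0
Move 9: B@(1,3) -> caps B=1 W=0
Move 10: W@(4,3) -> caps B=1 W=0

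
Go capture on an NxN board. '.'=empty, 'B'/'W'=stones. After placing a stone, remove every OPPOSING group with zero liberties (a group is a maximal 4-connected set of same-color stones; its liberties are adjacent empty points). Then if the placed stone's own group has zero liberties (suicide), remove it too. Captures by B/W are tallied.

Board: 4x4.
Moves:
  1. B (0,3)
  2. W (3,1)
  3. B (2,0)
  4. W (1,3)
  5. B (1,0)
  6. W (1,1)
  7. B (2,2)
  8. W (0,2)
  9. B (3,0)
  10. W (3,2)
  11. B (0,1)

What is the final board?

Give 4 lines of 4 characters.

Move 1: B@(0,3) -> caps B=0 W=0
Move 2: W@(3,1) -> caps B=0 W=0
Move 3: B@(2,0) -> caps B=0 W=0
Move 4: W@(1,3) -> caps B=0 W=0
Move 5: B@(1,0) -> caps B=0 W=0
Move 6: W@(1,1) -> caps B=0 W=0
Move 7: B@(2,2) -> caps B=0 W=0
Move 8: W@(0,2) -> caps B=0 W=1
Move 9: B@(3,0) -> caps B=0 W=1
Move 10: W@(3,2) -> caps B=0 W=1
Move 11: B@(0,1) -> caps B=0 W=1

Answer: .BW.
BW.W
B.B.
BWW.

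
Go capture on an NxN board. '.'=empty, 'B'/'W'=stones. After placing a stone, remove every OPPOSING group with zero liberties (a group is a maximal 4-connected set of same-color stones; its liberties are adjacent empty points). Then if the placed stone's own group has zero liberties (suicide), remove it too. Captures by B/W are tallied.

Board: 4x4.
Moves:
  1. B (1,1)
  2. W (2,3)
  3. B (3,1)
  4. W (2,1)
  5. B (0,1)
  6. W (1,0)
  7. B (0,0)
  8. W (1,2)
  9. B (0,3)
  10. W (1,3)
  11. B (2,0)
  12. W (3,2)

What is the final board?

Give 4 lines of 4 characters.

Answer: BB.B
.BWW
BW.W
.BW.

Derivation:
Move 1: B@(1,1) -> caps B=0 W=0
Move 2: W@(2,3) -> caps B=0 W=0
Move 3: B@(3,1) -> caps B=0 W=0
Move 4: W@(2,1) -> caps B=0 W=0
Move 5: B@(0,1) -> caps B=0 W=0
Move 6: W@(1,0) -> caps B=0 W=0
Move 7: B@(0,0) -> caps B=0 W=0
Move 8: W@(1,2) -> caps B=0 W=0
Move 9: B@(0,3) -> caps B=0 W=0
Move 10: W@(1,3) -> caps B=0 W=0
Move 11: B@(2,0) -> caps B=1 W=0
Move 12: W@(3,2) -> caps B=1 W=0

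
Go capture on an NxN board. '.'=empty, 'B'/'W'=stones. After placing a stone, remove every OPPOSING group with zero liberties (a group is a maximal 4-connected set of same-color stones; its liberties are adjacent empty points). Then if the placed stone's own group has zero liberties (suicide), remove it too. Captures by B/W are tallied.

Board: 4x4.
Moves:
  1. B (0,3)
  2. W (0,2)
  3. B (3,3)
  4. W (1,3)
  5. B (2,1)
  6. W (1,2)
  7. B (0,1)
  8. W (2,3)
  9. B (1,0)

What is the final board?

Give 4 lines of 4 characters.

Move 1: B@(0,3) -> caps B=0 W=0
Move 2: W@(0,2) -> caps B=0 W=0
Move 3: B@(3,3) -> caps B=0 W=0
Move 4: W@(1,3) -> caps B=0 W=1
Move 5: B@(2,1) -> caps B=0 W=1
Move 6: W@(1,2) -> caps B=0 W=1
Move 7: B@(0,1) -> caps B=0 W=1
Move 8: W@(2,3) -> caps B=0 W=1
Move 9: B@(1,0) -> caps B=0 W=1

Answer: .BW.
B.WW
.B.W
...B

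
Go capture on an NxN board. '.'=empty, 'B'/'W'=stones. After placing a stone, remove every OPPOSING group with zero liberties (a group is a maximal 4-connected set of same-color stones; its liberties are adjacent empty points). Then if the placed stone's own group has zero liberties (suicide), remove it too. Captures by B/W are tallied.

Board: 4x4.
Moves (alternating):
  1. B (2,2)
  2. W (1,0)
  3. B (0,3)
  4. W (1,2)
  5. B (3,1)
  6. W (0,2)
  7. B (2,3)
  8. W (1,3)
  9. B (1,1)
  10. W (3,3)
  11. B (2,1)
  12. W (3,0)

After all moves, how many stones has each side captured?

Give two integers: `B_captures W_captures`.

Move 1: B@(2,2) -> caps B=0 W=0
Move 2: W@(1,0) -> caps B=0 W=0
Move 3: B@(0,3) -> caps B=0 W=0
Move 4: W@(1,2) -> caps B=0 W=0
Move 5: B@(3,1) -> caps B=0 W=0
Move 6: W@(0,2) -> caps B=0 W=0
Move 7: B@(2,3) -> caps B=0 W=0
Move 8: W@(1,3) -> caps B=0 W=1
Move 9: B@(1,1) -> caps B=0 W=1
Move 10: W@(3,3) -> caps B=0 W=1
Move 11: B@(2,1) -> caps B=0 W=1
Move 12: W@(3,0) -> caps B=0 W=1

Answer: 0 1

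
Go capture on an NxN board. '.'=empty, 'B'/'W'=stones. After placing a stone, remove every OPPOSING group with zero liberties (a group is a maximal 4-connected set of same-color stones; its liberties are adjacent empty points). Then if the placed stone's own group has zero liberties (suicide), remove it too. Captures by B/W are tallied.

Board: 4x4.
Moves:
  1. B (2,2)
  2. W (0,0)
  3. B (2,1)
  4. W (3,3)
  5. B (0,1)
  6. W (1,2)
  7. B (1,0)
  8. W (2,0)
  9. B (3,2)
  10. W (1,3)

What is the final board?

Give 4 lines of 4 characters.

Move 1: B@(2,2) -> caps B=0 W=0
Move 2: W@(0,0) -> caps B=0 W=0
Move 3: B@(2,1) -> caps B=0 W=0
Move 4: W@(3,3) -> caps B=0 W=0
Move 5: B@(0,1) -> caps B=0 W=0
Move 6: W@(1,2) -> caps B=0 W=0
Move 7: B@(1,0) -> caps B=1 W=0
Move 8: W@(2,0) -> caps B=1 W=0
Move 9: B@(3,2) -> caps B=1 W=0
Move 10: W@(1,3) -> caps B=1 W=0

Answer: .B..
B.WW
WBB.
..BW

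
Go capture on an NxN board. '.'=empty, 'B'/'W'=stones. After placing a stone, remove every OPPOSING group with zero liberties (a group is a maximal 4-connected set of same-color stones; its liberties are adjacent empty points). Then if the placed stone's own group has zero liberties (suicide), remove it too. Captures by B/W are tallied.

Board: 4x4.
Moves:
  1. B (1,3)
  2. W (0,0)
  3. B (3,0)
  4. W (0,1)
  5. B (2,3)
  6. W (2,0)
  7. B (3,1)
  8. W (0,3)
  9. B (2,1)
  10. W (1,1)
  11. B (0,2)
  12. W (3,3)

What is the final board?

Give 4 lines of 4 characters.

Answer: WWB.
.W.B
WB.B
BB.W

Derivation:
Move 1: B@(1,3) -> caps B=0 W=0
Move 2: W@(0,0) -> caps B=0 W=0
Move 3: B@(3,0) -> caps B=0 W=0
Move 4: W@(0,1) -> caps B=0 W=0
Move 5: B@(2,3) -> caps B=0 W=0
Move 6: W@(2,0) -> caps B=0 W=0
Move 7: B@(3,1) -> caps B=0 W=0
Move 8: W@(0,3) -> caps B=0 W=0
Move 9: B@(2,1) -> caps B=0 W=0
Move 10: W@(1,1) -> caps B=0 W=0
Move 11: B@(0,2) -> caps B=1 W=0
Move 12: W@(3,3) -> caps B=1 W=0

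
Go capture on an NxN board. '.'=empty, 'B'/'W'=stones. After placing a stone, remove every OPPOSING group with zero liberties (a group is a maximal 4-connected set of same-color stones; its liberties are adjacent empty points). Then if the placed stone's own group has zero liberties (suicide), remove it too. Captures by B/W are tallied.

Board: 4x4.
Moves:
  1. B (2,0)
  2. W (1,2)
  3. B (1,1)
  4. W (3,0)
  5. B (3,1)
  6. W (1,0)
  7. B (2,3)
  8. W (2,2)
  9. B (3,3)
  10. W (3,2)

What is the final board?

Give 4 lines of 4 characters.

Answer: ....
WBW.
B.WB
.BWB

Derivation:
Move 1: B@(2,0) -> caps B=0 W=0
Move 2: W@(1,2) -> caps B=0 W=0
Move 3: B@(1,1) -> caps B=0 W=0
Move 4: W@(3,0) -> caps B=0 W=0
Move 5: B@(3,1) -> caps B=1 W=0
Move 6: W@(1,0) -> caps B=1 W=0
Move 7: B@(2,3) -> caps B=1 W=0
Move 8: W@(2,2) -> caps B=1 W=0
Move 9: B@(3,3) -> caps B=1 W=0
Move 10: W@(3,2) -> caps B=1 W=0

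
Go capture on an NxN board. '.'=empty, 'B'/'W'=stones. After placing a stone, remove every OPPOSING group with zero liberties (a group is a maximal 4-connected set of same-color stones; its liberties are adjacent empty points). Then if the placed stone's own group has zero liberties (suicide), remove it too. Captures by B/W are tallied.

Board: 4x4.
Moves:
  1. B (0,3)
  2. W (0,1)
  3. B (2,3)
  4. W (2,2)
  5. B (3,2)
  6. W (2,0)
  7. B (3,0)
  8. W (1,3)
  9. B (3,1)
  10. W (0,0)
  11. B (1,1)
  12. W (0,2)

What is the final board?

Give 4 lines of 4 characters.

Answer: WWW.
.B.W
W.WB
BBB.

Derivation:
Move 1: B@(0,3) -> caps B=0 W=0
Move 2: W@(0,1) -> caps B=0 W=0
Move 3: B@(2,3) -> caps B=0 W=0
Move 4: W@(2,2) -> caps B=0 W=0
Move 5: B@(3,2) -> caps B=0 W=0
Move 6: W@(2,0) -> caps B=0 W=0
Move 7: B@(3,0) -> caps B=0 W=0
Move 8: W@(1,3) -> caps B=0 W=0
Move 9: B@(3,1) -> caps B=0 W=0
Move 10: W@(0,0) -> caps B=0 W=0
Move 11: B@(1,1) -> caps B=0 W=0
Move 12: W@(0,2) -> caps B=0 W=1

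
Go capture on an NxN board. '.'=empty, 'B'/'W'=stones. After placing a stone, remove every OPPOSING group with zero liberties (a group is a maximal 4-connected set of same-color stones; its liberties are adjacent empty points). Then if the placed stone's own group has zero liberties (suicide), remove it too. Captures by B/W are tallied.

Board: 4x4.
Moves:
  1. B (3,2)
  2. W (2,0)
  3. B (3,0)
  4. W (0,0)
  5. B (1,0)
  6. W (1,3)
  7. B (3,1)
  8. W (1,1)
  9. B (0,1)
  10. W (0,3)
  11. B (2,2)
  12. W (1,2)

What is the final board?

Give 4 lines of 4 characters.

Move 1: B@(3,2) -> caps B=0 W=0
Move 2: W@(2,0) -> caps B=0 W=0
Move 3: B@(3,0) -> caps B=0 W=0
Move 4: W@(0,0) -> caps B=0 W=0
Move 5: B@(1,0) -> caps B=0 W=0
Move 6: W@(1,3) -> caps B=0 W=0
Move 7: B@(3,1) -> caps B=0 W=0
Move 8: W@(1,1) -> caps B=0 W=1
Move 9: B@(0,1) -> caps B=0 W=1
Move 10: W@(0,3) -> caps B=0 W=1
Move 11: B@(2,2) -> caps B=0 W=1
Move 12: W@(1,2) -> caps B=0 W=1

Answer: WB.W
.WWW
W.B.
BBB.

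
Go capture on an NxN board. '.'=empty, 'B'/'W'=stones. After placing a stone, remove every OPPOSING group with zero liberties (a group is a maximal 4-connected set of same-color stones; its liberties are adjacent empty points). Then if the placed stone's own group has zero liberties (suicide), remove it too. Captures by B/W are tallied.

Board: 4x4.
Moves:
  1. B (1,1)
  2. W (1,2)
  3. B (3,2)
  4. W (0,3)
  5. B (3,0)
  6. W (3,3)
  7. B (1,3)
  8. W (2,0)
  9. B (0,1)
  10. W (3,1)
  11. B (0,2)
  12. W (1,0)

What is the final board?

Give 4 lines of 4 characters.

Move 1: B@(1,1) -> caps B=0 W=0
Move 2: W@(1,2) -> caps B=0 W=0
Move 3: B@(3,2) -> caps B=0 W=0
Move 4: W@(0,3) -> caps B=0 W=0
Move 5: B@(3,0) -> caps B=0 W=0
Move 6: W@(3,3) -> caps B=0 W=0
Move 7: B@(1,3) -> caps B=0 W=0
Move 8: W@(2,0) -> caps B=0 W=0
Move 9: B@(0,1) -> caps B=0 W=0
Move 10: W@(3,1) -> caps B=0 W=1
Move 11: B@(0,2) -> caps B=1 W=1
Move 12: W@(1,0) -> caps B=1 W=1

Answer: .BB.
WBWB
W...
.WBW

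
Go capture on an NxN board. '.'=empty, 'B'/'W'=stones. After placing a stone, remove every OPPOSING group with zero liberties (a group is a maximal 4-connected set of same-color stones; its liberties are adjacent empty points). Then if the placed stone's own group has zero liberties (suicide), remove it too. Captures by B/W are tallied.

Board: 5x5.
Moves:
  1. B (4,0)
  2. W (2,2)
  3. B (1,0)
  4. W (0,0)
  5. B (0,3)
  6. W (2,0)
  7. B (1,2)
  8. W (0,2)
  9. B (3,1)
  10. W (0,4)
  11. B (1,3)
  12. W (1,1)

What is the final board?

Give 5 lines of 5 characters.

Answer: W.WBW
.WBB.
W.W..
.B...
B....

Derivation:
Move 1: B@(4,0) -> caps B=0 W=0
Move 2: W@(2,2) -> caps B=0 W=0
Move 3: B@(1,0) -> caps B=0 W=0
Move 4: W@(0,0) -> caps B=0 W=0
Move 5: B@(0,3) -> caps B=0 W=0
Move 6: W@(2,0) -> caps B=0 W=0
Move 7: B@(1,2) -> caps B=0 W=0
Move 8: W@(0,2) -> caps B=0 W=0
Move 9: B@(3,1) -> caps B=0 W=0
Move 10: W@(0,4) -> caps B=0 W=0
Move 11: B@(1,3) -> caps B=0 W=0
Move 12: W@(1,1) -> caps B=0 W=1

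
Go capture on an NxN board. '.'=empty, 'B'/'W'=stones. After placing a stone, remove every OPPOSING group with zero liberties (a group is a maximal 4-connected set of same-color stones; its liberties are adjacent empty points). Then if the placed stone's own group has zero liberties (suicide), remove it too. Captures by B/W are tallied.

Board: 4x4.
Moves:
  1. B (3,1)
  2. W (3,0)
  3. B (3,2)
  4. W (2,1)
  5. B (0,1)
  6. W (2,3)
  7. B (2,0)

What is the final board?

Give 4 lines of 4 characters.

Move 1: B@(3,1) -> caps B=0 W=0
Move 2: W@(3,0) -> caps B=0 W=0
Move 3: B@(3,2) -> caps B=0 W=0
Move 4: W@(2,1) -> caps B=0 W=0
Move 5: B@(0,1) -> caps B=0 W=0
Move 6: W@(2,3) -> caps B=0 W=0
Move 7: B@(2,0) -> caps B=1 W=0

Answer: .B..
....
BW.W
.BB.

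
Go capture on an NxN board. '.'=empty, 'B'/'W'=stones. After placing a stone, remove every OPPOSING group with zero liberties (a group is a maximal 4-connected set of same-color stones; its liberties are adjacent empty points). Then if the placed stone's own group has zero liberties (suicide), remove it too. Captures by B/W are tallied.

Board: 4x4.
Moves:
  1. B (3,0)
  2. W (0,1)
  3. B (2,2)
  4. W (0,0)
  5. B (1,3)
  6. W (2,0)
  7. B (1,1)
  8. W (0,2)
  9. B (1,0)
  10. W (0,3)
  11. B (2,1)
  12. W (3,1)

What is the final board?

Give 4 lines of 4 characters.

Answer: WWWW
BB.B
.BB.
BW..

Derivation:
Move 1: B@(3,0) -> caps B=0 W=0
Move 2: W@(0,1) -> caps B=0 W=0
Move 3: B@(2,2) -> caps B=0 W=0
Move 4: W@(0,0) -> caps B=0 W=0
Move 5: B@(1,3) -> caps B=0 W=0
Move 6: W@(2,0) -> caps B=0 W=0
Move 7: B@(1,1) -> caps B=0 W=0
Move 8: W@(0,2) -> caps B=0 W=0
Move 9: B@(1,0) -> caps B=0 W=0
Move 10: W@(0,3) -> caps B=0 W=0
Move 11: B@(2,1) -> caps B=1 W=0
Move 12: W@(3,1) -> caps B=1 W=0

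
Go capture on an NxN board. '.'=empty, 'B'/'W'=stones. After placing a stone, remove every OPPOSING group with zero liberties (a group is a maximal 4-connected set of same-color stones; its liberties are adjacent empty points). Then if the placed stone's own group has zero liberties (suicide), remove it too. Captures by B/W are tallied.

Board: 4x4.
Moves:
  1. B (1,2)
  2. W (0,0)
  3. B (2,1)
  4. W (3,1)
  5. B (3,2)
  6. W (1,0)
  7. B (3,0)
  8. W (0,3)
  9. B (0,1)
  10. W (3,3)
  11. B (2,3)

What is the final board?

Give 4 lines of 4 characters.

Answer: WB.W
W.B.
.B.B
B.B.

Derivation:
Move 1: B@(1,2) -> caps B=0 W=0
Move 2: W@(0,0) -> caps B=0 W=0
Move 3: B@(2,1) -> caps B=0 W=0
Move 4: W@(3,1) -> caps B=0 W=0
Move 5: B@(3,2) -> caps B=0 W=0
Move 6: W@(1,0) -> caps B=0 W=0
Move 7: B@(3,0) -> caps B=1 W=0
Move 8: W@(0,3) -> caps B=1 W=0
Move 9: B@(0,1) -> caps B=1 W=0
Move 10: W@(3,3) -> caps B=1 W=0
Move 11: B@(2,3) -> caps B=2 W=0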